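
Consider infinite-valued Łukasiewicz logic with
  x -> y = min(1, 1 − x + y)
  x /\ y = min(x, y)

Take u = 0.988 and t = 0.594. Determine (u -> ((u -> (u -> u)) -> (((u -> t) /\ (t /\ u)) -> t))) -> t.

0.594

u -> u = min(1, 1 − 0.988 + 0.988) = min(1, 1.000) = 1.000
u -> (u -> u) = min(1, 1 − 0.988 + 1.000) = min(1, 1.012) = 1.000
u -> t = min(1, 1 − 0.988 + 0.594) = min(1, 0.606) = 0.606
t /\ u = min(0.594, 0.988) = 0.594
(u -> t) /\ (t /\ u) = min(0.606, 0.594) = 0.594
((u -> t) /\ (t /\ u)) -> t = min(1, 1 − 0.594 + 0.594) = min(1, 1.000) = 1.000
(u -> (u -> u)) -> (((u -> t) /\ (t /\ u)) -> t) = min(1, 1 − 1.000 + 1.000) = min(1, 1.000) = 1.000
u -> ((u -> (u -> u)) -> (((u -> t) /\ (t /\ u)) -> t)) = min(1, 1 − 0.988 + 1.000) = min(1, 1.012) = 1.000
(u -> ((u -> (u -> u)) -> (((u -> t) /\ (t /\ u)) -> t))) -> t = min(1, 1 − 1.000 + 0.594) = min(1, 0.594) = 0.594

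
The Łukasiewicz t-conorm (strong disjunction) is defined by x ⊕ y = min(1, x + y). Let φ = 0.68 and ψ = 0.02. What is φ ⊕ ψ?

φ ⊕ ψ = min(1, 0.68 + 0.02) = min(1, 0.70) = 0.70
For comparison, the Gödel t-conorm max(x, y) would give 0.68.

0.70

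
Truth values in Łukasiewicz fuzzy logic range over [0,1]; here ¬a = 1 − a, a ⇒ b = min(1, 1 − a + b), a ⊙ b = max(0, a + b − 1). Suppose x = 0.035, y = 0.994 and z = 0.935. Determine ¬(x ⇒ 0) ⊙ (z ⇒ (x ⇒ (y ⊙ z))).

0.035

x ⇒ 0 = min(1, 1 − 0.035 + 0.000) = min(1, 0.965) = 0.965
¬(x ⇒ 0) = 1 − 0.965 = 0.035
y ⊙ z = max(0, 0.994 + 0.935 − 1) = max(0, 0.929) = 0.929
x ⇒ (y ⊙ z) = min(1, 1 − 0.035 + 0.929) = min(1, 1.894) = 1.000
z ⇒ (x ⇒ (y ⊙ z)) = min(1, 1 − 0.935 + 1.000) = min(1, 1.065) = 1.000
¬(x ⇒ 0) ⊙ (z ⇒ (x ⇒ (y ⊙ z))) = max(0, 0.035 + 1.000 − 1) = max(0, 0.035) = 0.035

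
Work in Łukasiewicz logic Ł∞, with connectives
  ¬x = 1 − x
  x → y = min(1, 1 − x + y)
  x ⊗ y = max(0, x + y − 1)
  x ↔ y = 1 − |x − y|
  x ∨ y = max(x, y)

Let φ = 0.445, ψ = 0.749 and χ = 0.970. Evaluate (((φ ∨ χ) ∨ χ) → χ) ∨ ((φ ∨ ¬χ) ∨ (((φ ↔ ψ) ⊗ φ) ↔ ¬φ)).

1.000

φ ∨ χ = max(0.445, 0.970) = 0.970
(φ ∨ χ) ∨ χ = max(0.970, 0.970) = 0.970
((φ ∨ χ) ∨ χ) → χ = min(1, 1 − 0.970 + 0.970) = min(1, 1.000) = 1.000
¬χ = 1 − 0.970 = 0.030
φ ∨ ¬χ = max(0.445, 0.030) = 0.445
φ ↔ ψ = 1 − |0.445 − 0.749| = 1 − 0.304 = 0.696
(φ ↔ ψ) ⊗ φ = max(0, 0.696 + 0.445 − 1) = max(0, 0.141) = 0.141
¬φ = 1 − 0.445 = 0.555
((φ ↔ ψ) ⊗ φ) ↔ ¬φ = 1 − |0.141 − 0.555| = 1 − 0.414 = 0.586
(φ ∨ ¬χ) ∨ (((φ ↔ ψ) ⊗ φ) ↔ ¬φ) = max(0.445, 0.586) = 0.586
(((φ ∨ χ) ∨ χ) → χ) ∨ ((φ ∨ ¬χ) ∨ (((φ ↔ ψ) ⊗ φ) ↔ ¬φ)) = max(1.000, 0.586) = 1.000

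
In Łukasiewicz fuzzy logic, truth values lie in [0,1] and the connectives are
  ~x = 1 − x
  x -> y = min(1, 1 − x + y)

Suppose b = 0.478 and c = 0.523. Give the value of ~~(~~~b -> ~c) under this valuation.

0.955

~b = 1 − 0.478 = 0.522
~~b = 1 − 0.522 = 0.478
~~~b = 1 − 0.478 = 0.522
~c = 1 − 0.523 = 0.477
~~~b -> ~c = min(1, 1 − 0.522 + 0.477) = min(1, 0.955) = 0.955
~(~~~b -> ~c) = 1 − 0.955 = 0.045
~~(~~~b -> ~c) = 1 − 0.045 = 0.955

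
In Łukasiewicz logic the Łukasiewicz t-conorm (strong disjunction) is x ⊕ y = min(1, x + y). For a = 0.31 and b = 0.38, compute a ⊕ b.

a ⊕ b = min(1, 0.31 + 0.38) = min(1, 0.69) = 0.69
For comparison, the Gödel t-conorm max(x, y) would give 0.38.

0.69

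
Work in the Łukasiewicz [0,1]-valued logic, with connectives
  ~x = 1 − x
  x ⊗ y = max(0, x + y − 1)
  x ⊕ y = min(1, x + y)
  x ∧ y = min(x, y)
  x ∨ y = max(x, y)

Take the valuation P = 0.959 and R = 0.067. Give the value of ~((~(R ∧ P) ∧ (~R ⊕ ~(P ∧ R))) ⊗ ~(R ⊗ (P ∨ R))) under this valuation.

0.093

R ∧ P = min(0.067, 0.959) = 0.067
~(R ∧ P) = 1 − 0.067 = 0.933
~R = 1 − 0.067 = 0.933
P ∧ R = min(0.959, 0.067) = 0.067
~(P ∧ R) = 1 − 0.067 = 0.933
~R ⊕ ~(P ∧ R) = min(1, 0.933 + 0.933) = min(1, 1.866) = 1.000
~(R ∧ P) ∧ (~R ⊕ ~(P ∧ R)) = min(0.933, 1.000) = 0.933
P ∨ R = max(0.959, 0.067) = 0.959
R ⊗ (P ∨ R) = max(0, 0.067 + 0.959 − 1) = max(0, 0.026) = 0.026
~(R ⊗ (P ∨ R)) = 1 − 0.026 = 0.974
(~(R ∧ P) ∧ (~R ⊕ ~(P ∧ R))) ⊗ ~(R ⊗ (P ∨ R)) = max(0, 0.933 + 0.974 − 1) = max(0, 0.907) = 0.907
~((~(R ∧ P) ∧ (~R ⊕ ~(P ∧ R))) ⊗ ~(R ⊗ (P ∨ R))) = 1 − 0.907 = 0.093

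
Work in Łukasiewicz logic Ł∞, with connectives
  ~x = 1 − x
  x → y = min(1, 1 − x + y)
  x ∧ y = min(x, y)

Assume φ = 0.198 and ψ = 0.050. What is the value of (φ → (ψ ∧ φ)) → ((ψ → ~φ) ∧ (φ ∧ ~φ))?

0.346

ψ ∧ φ = min(0.050, 0.198) = 0.050
φ → (ψ ∧ φ) = min(1, 1 − 0.198 + 0.050) = min(1, 0.852) = 0.852
~φ = 1 − 0.198 = 0.802
ψ → ~φ = min(1, 1 − 0.050 + 0.802) = min(1, 1.752) = 1.000
φ ∧ ~φ = min(0.198, 0.802) = 0.198
(ψ → ~φ) ∧ (φ ∧ ~φ) = min(1.000, 0.198) = 0.198
(φ → (ψ ∧ φ)) → ((ψ → ~φ) ∧ (φ ∧ ~φ)) = min(1, 1 − 0.852 + 0.198) = min(1, 0.346) = 0.346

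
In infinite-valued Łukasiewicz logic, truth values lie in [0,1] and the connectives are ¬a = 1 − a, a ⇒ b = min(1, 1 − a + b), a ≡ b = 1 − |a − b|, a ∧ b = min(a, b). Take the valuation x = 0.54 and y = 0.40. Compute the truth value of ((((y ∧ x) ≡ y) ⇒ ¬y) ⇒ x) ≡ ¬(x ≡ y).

y ∧ x = min(0.40, 0.54) = 0.40
(y ∧ x) ≡ y = 1 − |0.40 − 0.40| = 1 − 0.00 = 1.00
¬y = 1 − 0.40 = 0.60
((y ∧ x) ≡ y) ⇒ ¬y = min(1, 1 − 1.00 + 0.60) = min(1, 0.60) = 0.60
(((y ∧ x) ≡ y) ⇒ ¬y) ⇒ x = min(1, 1 − 0.60 + 0.54) = min(1, 0.94) = 0.94
x ≡ y = 1 − |0.54 − 0.40| = 1 − 0.14 = 0.86
¬(x ≡ y) = 1 − 0.86 = 0.14
((((y ∧ x) ≡ y) ⇒ ¬y) ⇒ x) ≡ ¬(x ≡ y) = 1 − |0.94 − 0.14| = 1 − 0.80 = 0.20

0.20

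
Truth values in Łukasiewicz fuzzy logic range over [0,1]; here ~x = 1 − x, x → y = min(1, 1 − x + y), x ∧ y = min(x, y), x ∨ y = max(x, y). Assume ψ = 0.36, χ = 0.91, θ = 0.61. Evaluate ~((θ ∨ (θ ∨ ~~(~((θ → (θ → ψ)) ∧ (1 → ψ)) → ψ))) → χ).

θ → ψ = min(1, 1 − 0.61 + 0.36) = min(1, 0.75) = 0.75
θ → (θ → ψ) = min(1, 1 − 0.61 + 0.75) = min(1, 1.14) = 1.00
1 → ψ = min(1, 1 − 1.00 + 0.36) = min(1, 0.36) = 0.36
(θ → (θ → ψ)) ∧ (1 → ψ) = min(1.00, 0.36) = 0.36
~((θ → (θ → ψ)) ∧ (1 → ψ)) = 1 − 0.36 = 0.64
~((θ → (θ → ψ)) ∧ (1 → ψ)) → ψ = min(1, 1 − 0.64 + 0.36) = min(1, 0.72) = 0.72
~(~((θ → (θ → ψ)) ∧ (1 → ψ)) → ψ) = 1 − 0.72 = 0.28
~~(~((θ → (θ → ψ)) ∧ (1 → ψ)) → ψ) = 1 − 0.28 = 0.72
θ ∨ ~~(~((θ → (θ → ψ)) ∧ (1 → ψ)) → ψ) = max(0.61, 0.72) = 0.72
θ ∨ (θ ∨ ~~(~((θ → (θ → ψ)) ∧ (1 → ψ)) → ψ)) = max(0.61, 0.72) = 0.72
(θ ∨ (θ ∨ ~~(~((θ → (θ → ψ)) ∧ (1 → ψ)) → ψ))) → χ = min(1, 1 − 0.72 + 0.91) = min(1, 1.19) = 1.00
~((θ ∨ (θ ∨ ~~(~((θ → (θ → ψ)) ∧ (1 → ψ)) → ψ))) → χ) = 1 − 1.00 = 0.00

0.00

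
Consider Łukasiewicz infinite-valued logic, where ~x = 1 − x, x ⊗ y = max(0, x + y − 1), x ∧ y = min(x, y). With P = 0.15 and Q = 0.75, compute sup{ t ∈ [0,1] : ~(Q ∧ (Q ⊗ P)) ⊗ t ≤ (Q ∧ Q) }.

Q ⊗ P = max(0, 0.75 + 0.15 − 1) = max(0, -0.10) = 0.00
Q ∧ (Q ⊗ P) = min(0.75, 0.00) = 0.00
~(Q ∧ (Q ⊗ P)) = 1 − 0.00 = 1.00
So the left factor is ~(Q ∧ (Q ⊗ P)) = 1.00.
Q ∧ Q = min(0.75, 0.75) = 0.75
So the right-hand bound is Q ∧ Q = 0.75.
The residuum of the Łukasiewicz t-norm gives the supremum: min(1, 1 − 1.00 + 0.75).
1 − 1.00 + 0.75 = 0.75, so t = min(1, 0.75) = 0.75.
Check: 1.00 ⊗ 0.75 = max(0, 0.75) = 0.75 ≤ 0.75.

0.75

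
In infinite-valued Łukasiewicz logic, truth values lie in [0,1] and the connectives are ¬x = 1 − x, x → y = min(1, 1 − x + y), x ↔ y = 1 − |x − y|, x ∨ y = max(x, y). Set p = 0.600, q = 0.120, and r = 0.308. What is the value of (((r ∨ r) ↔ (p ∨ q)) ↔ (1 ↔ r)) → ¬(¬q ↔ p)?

0.680

r ∨ r = max(0.308, 0.308) = 0.308
p ∨ q = max(0.600, 0.120) = 0.600
(r ∨ r) ↔ (p ∨ q) = 1 − |0.308 − 0.600| = 1 − 0.292 = 0.708
1 ↔ r = 1 − |1.000 − 0.308| = 1 − 0.692 = 0.308
((r ∨ r) ↔ (p ∨ q)) ↔ (1 ↔ r) = 1 − |0.708 − 0.308| = 1 − 0.400 = 0.600
¬q = 1 − 0.120 = 0.880
¬q ↔ p = 1 − |0.880 − 0.600| = 1 − 0.280 = 0.720
¬(¬q ↔ p) = 1 − 0.720 = 0.280
(((r ∨ r) ↔ (p ∨ q)) ↔ (1 ↔ r)) → ¬(¬q ↔ p) = min(1, 1 − 0.600 + 0.280) = min(1, 0.680) = 0.680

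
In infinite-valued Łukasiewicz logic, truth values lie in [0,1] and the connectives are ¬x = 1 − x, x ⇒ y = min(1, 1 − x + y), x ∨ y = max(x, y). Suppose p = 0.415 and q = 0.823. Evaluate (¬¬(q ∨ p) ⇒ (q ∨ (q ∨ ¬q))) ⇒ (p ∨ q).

q ∨ p = max(0.823, 0.415) = 0.823
¬(q ∨ p) = 1 − 0.823 = 0.177
¬¬(q ∨ p) = 1 − 0.177 = 0.823
¬q = 1 − 0.823 = 0.177
q ∨ ¬q = max(0.823, 0.177) = 0.823
q ∨ (q ∨ ¬q) = max(0.823, 0.823) = 0.823
¬¬(q ∨ p) ⇒ (q ∨ (q ∨ ¬q)) = min(1, 1 − 0.823 + 0.823) = min(1, 1.000) = 1.000
p ∨ q = max(0.415, 0.823) = 0.823
(¬¬(q ∨ p) ⇒ (q ∨ (q ∨ ¬q))) ⇒ (p ∨ q) = min(1, 1 − 1.000 + 0.823) = min(1, 0.823) = 0.823

0.823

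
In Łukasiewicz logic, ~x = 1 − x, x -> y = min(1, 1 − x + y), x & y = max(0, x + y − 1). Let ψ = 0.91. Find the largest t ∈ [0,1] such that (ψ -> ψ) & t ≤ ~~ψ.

0.91

ψ -> ψ = min(1, 1 − 0.91 + 0.91) = min(1, 1.00) = 1.00
So the left factor is ψ -> ψ = 1.00.
~ψ = 1 − 0.91 = 0.09
~~ψ = 1 − 0.09 = 0.91
So the right-hand bound is ~~ψ = 0.91.
The residuum of the Łukasiewicz t-norm gives the supremum: min(1, 1 − 1.00 + 0.91).
1 − 1.00 + 0.91 = 0.91, so t = min(1, 0.91) = 0.91.
Check: 1.00 & 0.91 = max(0, 0.91) = 0.91 ≤ 0.91.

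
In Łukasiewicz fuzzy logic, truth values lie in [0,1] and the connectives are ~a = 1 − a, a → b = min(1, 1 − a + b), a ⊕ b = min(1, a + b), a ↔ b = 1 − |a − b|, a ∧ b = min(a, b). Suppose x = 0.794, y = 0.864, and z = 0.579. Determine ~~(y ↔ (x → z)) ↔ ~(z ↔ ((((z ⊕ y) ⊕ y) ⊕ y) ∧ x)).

0.294

x → z = min(1, 1 − 0.794 + 0.579) = min(1, 0.785) = 0.785
y ↔ (x → z) = 1 − |0.864 − 0.785| = 1 − 0.079 = 0.921
~(y ↔ (x → z)) = 1 − 0.921 = 0.079
~~(y ↔ (x → z)) = 1 − 0.079 = 0.921
z ⊕ y = min(1, 0.579 + 0.864) = min(1, 1.443) = 1.000
(z ⊕ y) ⊕ y = min(1, 1.000 + 0.864) = min(1, 1.864) = 1.000
((z ⊕ y) ⊕ y) ⊕ y = min(1, 1.000 + 0.864) = min(1, 1.864) = 1.000
(((z ⊕ y) ⊕ y) ⊕ y) ∧ x = min(1.000, 0.794) = 0.794
z ↔ ((((z ⊕ y) ⊕ y) ⊕ y) ∧ x) = 1 − |0.579 − 0.794| = 1 − 0.215 = 0.785
~(z ↔ ((((z ⊕ y) ⊕ y) ⊕ y) ∧ x)) = 1 − 0.785 = 0.215
~~(y ↔ (x → z)) ↔ ~(z ↔ ((((z ⊕ y) ⊕ y) ⊕ y) ∧ x)) = 1 − |0.921 − 0.215| = 1 − 0.706 = 0.294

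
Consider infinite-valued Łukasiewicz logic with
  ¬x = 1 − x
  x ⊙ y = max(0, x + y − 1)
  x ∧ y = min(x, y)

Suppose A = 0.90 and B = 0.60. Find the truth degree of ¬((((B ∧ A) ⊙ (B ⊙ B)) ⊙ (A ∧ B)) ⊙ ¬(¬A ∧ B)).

1.00

B ∧ A = min(0.60, 0.90) = 0.60
B ⊙ B = max(0, 0.60 + 0.60 − 1) = max(0, 0.20) = 0.20
(B ∧ A) ⊙ (B ⊙ B) = max(0, 0.60 + 0.20 − 1) = max(0, -0.20) = 0.00
A ∧ B = min(0.90, 0.60) = 0.60
((B ∧ A) ⊙ (B ⊙ B)) ⊙ (A ∧ B) = max(0, 0.00 + 0.60 − 1) = max(0, -0.40) = 0.00
¬A = 1 − 0.90 = 0.10
¬A ∧ B = min(0.10, 0.60) = 0.10
¬(¬A ∧ B) = 1 − 0.10 = 0.90
(((B ∧ A) ⊙ (B ⊙ B)) ⊙ (A ∧ B)) ⊙ ¬(¬A ∧ B) = max(0, 0.00 + 0.90 − 1) = max(0, -0.10) = 0.00
¬((((B ∧ A) ⊙ (B ⊙ B)) ⊙ (A ∧ B)) ⊙ ¬(¬A ∧ B)) = 1 − 0.00 = 1.00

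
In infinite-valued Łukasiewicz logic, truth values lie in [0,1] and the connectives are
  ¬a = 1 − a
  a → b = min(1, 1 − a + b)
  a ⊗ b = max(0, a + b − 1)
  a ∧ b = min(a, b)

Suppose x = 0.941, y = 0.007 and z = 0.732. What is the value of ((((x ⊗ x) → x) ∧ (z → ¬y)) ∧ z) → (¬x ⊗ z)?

x ⊗ x = max(0, 0.941 + 0.941 − 1) = max(0, 0.882) = 0.882
(x ⊗ x) → x = min(1, 1 − 0.882 + 0.941) = min(1, 1.059) = 1.000
¬y = 1 − 0.007 = 0.993
z → ¬y = min(1, 1 − 0.732 + 0.993) = min(1, 1.261) = 1.000
((x ⊗ x) → x) ∧ (z → ¬y) = min(1.000, 1.000) = 1.000
(((x ⊗ x) → x) ∧ (z → ¬y)) ∧ z = min(1.000, 0.732) = 0.732
¬x = 1 − 0.941 = 0.059
¬x ⊗ z = max(0, 0.059 + 0.732 − 1) = max(0, -0.209) = 0.000
((((x ⊗ x) → x) ∧ (z → ¬y)) ∧ z) → (¬x ⊗ z) = min(1, 1 − 0.732 + 0.000) = min(1, 0.268) = 0.268

0.268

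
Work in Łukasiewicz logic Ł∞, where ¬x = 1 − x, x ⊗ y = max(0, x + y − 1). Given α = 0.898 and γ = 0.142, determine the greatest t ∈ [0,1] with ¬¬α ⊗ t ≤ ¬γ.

¬α = 1 − 0.898 = 0.102
¬¬α = 1 − 0.102 = 0.898
So the left factor is ¬¬α = 0.898.
¬γ = 1 − 0.142 = 0.858
So the right-hand bound is ¬γ = 0.858.
The residuum of the Łukasiewicz t-norm gives the supremum: min(1, 1 − 0.898 + 0.858).
1 − 0.898 + 0.858 = 0.960, so t = min(1, 0.960) = 0.960.
Check: 0.898 ⊗ 0.960 = max(0, 0.858) = 0.858 ≤ 0.858.

0.960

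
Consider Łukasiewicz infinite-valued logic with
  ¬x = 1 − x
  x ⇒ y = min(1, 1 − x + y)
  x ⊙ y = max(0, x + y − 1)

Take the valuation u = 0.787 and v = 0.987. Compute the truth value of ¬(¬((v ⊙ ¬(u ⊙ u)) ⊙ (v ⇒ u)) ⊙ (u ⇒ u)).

u ⊙ u = max(0, 0.787 + 0.787 − 1) = max(0, 0.574) = 0.574
¬(u ⊙ u) = 1 − 0.574 = 0.426
v ⊙ ¬(u ⊙ u) = max(0, 0.987 + 0.426 − 1) = max(0, 0.413) = 0.413
v ⇒ u = min(1, 1 − 0.987 + 0.787) = min(1, 0.800) = 0.800
(v ⊙ ¬(u ⊙ u)) ⊙ (v ⇒ u) = max(0, 0.413 + 0.800 − 1) = max(0, 0.213) = 0.213
¬((v ⊙ ¬(u ⊙ u)) ⊙ (v ⇒ u)) = 1 − 0.213 = 0.787
u ⇒ u = min(1, 1 − 0.787 + 0.787) = min(1, 1.000) = 1.000
¬((v ⊙ ¬(u ⊙ u)) ⊙ (v ⇒ u)) ⊙ (u ⇒ u) = max(0, 0.787 + 1.000 − 1) = max(0, 0.787) = 0.787
¬(¬((v ⊙ ¬(u ⊙ u)) ⊙ (v ⇒ u)) ⊙ (u ⇒ u)) = 1 − 0.787 = 0.213

0.213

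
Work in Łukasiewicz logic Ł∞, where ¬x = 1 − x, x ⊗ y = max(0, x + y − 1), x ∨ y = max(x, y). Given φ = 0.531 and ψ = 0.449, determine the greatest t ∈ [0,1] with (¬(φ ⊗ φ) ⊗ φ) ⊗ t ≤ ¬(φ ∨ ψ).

1.000

φ ⊗ φ = max(0, 0.531 + 0.531 − 1) = max(0, 0.062) = 0.062
¬(φ ⊗ φ) = 1 − 0.062 = 0.938
¬(φ ⊗ φ) ⊗ φ = max(0, 0.938 + 0.531 − 1) = max(0, 0.469) = 0.469
So the left factor is ¬(φ ⊗ φ) ⊗ φ = 0.469.
φ ∨ ψ = max(0.531, 0.449) = 0.531
¬(φ ∨ ψ) = 1 − 0.531 = 0.469
So the right-hand bound is ¬(φ ∨ ψ) = 0.469.
The residuum of the Łukasiewicz t-norm gives the supremum: min(1, 1 − 0.469 + 0.469).
1 − 0.469 + 0.469 = 1.000, so t = min(1, 1.000) = 1.000.
Check: 0.469 ⊗ 1.000 = max(0, 0.469) = 0.469 ≤ 0.469.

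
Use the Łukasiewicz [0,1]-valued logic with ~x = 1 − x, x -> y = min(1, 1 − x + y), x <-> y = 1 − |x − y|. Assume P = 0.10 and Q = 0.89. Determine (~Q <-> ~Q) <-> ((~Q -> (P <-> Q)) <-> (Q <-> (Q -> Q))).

~Q = 1 − 0.89 = 0.11
~Q <-> ~Q = 1 − |0.11 − 0.11| = 1 − 0.00 = 1.00
P <-> Q = 1 − |0.10 − 0.89| = 1 − 0.79 = 0.21
~Q -> (P <-> Q) = min(1, 1 − 0.11 + 0.21) = min(1, 1.10) = 1.00
Q -> Q = min(1, 1 − 0.89 + 0.89) = min(1, 1.00) = 1.00
Q <-> (Q -> Q) = 1 − |0.89 − 1.00| = 1 − 0.11 = 0.89
(~Q -> (P <-> Q)) <-> (Q <-> (Q -> Q)) = 1 − |1.00 − 0.89| = 1 − 0.11 = 0.89
(~Q <-> ~Q) <-> ((~Q -> (P <-> Q)) <-> (Q <-> (Q -> Q))) = 1 − |1.00 − 0.89| = 1 − 0.11 = 0.89

0.89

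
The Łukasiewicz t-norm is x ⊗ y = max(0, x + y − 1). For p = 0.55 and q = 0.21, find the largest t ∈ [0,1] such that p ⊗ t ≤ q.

The residuum of the Łukasiewicz t-norm gives the supremum: min(1, 1 − 0.55 + 0.21).
1 − 0.55 + 0.21 = 0.66, so t = min(1, 0.66) = 0.66.
Check: 0.55 ⊗ 0.66 = max(0, 0.21) = 0.21 ≤ 0.21.

0.66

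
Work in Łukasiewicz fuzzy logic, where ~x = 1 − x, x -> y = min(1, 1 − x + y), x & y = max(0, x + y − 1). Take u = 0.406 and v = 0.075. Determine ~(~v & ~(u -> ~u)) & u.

~v = 1 − 0.075 = 0.925
~u = 1 − 0.406 = 0.594
u -> ~u = min(1, 1 − 0.406 + 0.594) = min(1, 1.188) = 1.000
~(u -> ~u) = 1 − 1.000 = 0.000
~v & ~(u -> ~u) = max(0, 0.925 + 0.000 − 1) = max(0, -0.075) = 0.000
~(~v & ~(u -> ~u)) = 1 − 0.000 = 1.000
~(~v & ~(u -> ~u)) & u = max(0, 1.000 + 0.406 − 1) = max(0, 0.406) = 0.406

0.406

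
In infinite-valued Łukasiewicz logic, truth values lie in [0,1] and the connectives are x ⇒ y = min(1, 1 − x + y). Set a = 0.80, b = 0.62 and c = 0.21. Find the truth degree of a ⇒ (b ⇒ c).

0.79

b ⇒ c = min(1, 1 − 0.62 + 0.21) = min(1, 0.59) = 0.59
a ⇒ (b ⇒ c) = min(1, 1 − 0.80 + 0.59) = min(1, 0.79) = 0.79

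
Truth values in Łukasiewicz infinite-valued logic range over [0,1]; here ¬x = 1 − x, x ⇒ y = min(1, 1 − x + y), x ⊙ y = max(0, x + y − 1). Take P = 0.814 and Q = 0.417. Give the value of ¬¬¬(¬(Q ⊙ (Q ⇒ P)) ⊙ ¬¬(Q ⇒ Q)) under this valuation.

0.417

Q ⇒ P = min(1, 1 − 0.417 + 0.814) = min(1, 1.397) = 1.000
Q ⊙ (Q ⇒ P) = max(0, 0.417 + 1.000 − 1) = max(0, 0.417) = 0.417
¬(Q ⊙ (Q ⇒ P)) = 1 − 0.417 = 0.583
Q ⇒ Q = min(1, 1 − 0.417 + 0.417) = min(1, 1.000) = 1.000
¬(Q ⇒ Q) = 1 − 1.000 = 0.000
¬¬(Q ⇒ Q) = 1 − 0.000 = 1.000
¬(Q ⊙ (Q ⇒ P)) ⊙ ¬¬(Q ⇒ Q) = max(0, 0.583 + 1.000 − 1) = max(0, 0.583) = 0.583
¬(¬(Q ⊙ (Q ⇒ P)) ⊙ ¬¬(Q ⇒ Q)) = 1 − 0.583 = 0.417
¬¬(¬(Q ⊙ (Q ⇒ P)) ⊙ ¬¬(Q ⇒ Q)) = 1 − 0.417 = 0.583
¬¬¬(¬(Q ⊙ (Q ⇒ P)) ⊙ ¬¬(Q ⇒ Q)) = 1 − 0.583 = 0.417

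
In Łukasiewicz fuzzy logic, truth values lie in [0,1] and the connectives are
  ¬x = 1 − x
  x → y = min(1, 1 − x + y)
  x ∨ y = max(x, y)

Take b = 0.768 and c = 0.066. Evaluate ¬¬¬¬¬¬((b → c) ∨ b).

b → c = min(1, 1 − 0.768 + 0.066) = min(1, 0.298) = 0.298
(b → c) ∨ b = max(0.298, 0.768) = 0.768
¬((b → c) ∨ b) = 1 − 0.768 = 0.232
¬¬((b → c) ∨ b) = 1 − 0.232 = 0.768
¬¬¬((b → c) ∨ b) = 1 − 0.768 = 0.232
¬¬¬¬((b → c) ∨ b) = 1 − 0.232 = 0.768
¬¬¬¬¬((b → c) ∨ b) = 1 − 0.768 = 0.232
¬¬¬¬¬¬((b → c) ∨ b) = 1 − 0.232 = 0.768

0.768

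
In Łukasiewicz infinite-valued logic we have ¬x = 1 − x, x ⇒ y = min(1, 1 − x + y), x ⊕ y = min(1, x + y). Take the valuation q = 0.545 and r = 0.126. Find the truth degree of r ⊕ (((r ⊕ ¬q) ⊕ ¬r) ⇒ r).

0.252

¬q = 1 − 0.545 = 0.455
r ⊕ ¬q = min(1, 0.126 + 0.455) = min(1, 0.581) = 0.581
¬r = 1 − 0.126 = 0.874
(r ⊕ ¬q) ⊕ ¬r = min(1, 0.581 + 0.874) = min(1, 1.455) = 1.000
((r ⊕ ¬q) ⊕ ¬r) ⇒ r = min(1, 1 − 1.000 + 0.126) = min(1, 0.126) = 0.126
r ⊕ (((r ⊕ ¬q) ⊕ ¬r) ⇒ r) = min(1, 0.126 + 0.126) = min(1, 0.252) = 0.252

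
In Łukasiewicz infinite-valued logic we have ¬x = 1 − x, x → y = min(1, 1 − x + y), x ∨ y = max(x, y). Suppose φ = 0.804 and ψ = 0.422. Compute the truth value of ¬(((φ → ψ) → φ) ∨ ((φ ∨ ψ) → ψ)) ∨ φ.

φ → ψ = min(1, 1 − 0.804 + 0.422) = min(1, 0.618) = 0.618
(φ → ψ) → φ = min(1, 1 − 0.618 + 0.804) = min(1, 1.186) = 1.000
φ ∨ ψ = max(0.804, 0.422) = 0.804
(φ ∨ ψ) → ψ = min(1, 1 − 0.804 + 0.422) = min(1, 0.618) = 0.618
((φ → ψ) → φ) ∨ ((φ ∨ ψ) → ψ) = max(1.000, 0.618) = 1.000
¬(((φ → ψ) → φ) ∨ ((φ ∨ ψ) → ψ)) = 1 − 1.000 = 0.000
¬(((φ → ψ) → φ) ∨ ((φ ∨ ψ) → ψ)) ∨ φ = max(0.000, 0.804) = 0.804

0.804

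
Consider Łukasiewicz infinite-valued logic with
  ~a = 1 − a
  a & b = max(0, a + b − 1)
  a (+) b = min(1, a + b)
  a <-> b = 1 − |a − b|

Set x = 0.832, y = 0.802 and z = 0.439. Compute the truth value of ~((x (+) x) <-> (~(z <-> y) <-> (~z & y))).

0.000

x (+) x = min(1, 0.832 + 0.832) = min(1, 1.664) = 1.000
z <-> y = 1 − |0.439 − 0.802| = 1 − 0.363 = 0.637
~(z <-> y) = 1 − 0.637 = 0.363
~z = 1 − 0.439 = 0.561
~z & y = max(0, 0.561 + 0.802 − 1) = max(0, 0.363) = 0.363
~(z <-> y) <-> (~z & y) = 1 − |0.363 − 0.363| = 1 − 0.000 = 1.000
(x (+) x) <-> (~(z <-> y) <-> (~z & y)) = 1 − |1.000 − 1.000| = 1 − 0.000 = 1.000
~((x (+) x) <-> (~(z <-> y) <-> (~z & y))) = 1 − 1.000 = 0.000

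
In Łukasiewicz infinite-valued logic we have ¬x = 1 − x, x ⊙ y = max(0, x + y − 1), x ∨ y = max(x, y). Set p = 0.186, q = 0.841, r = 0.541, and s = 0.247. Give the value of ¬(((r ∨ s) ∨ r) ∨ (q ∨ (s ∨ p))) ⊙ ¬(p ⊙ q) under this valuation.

r ∨ s = max(0.541, 0.247) = 0.541
(r ∨ s) ∨ r = max(0.541, 0.541) = 0.541
s ∨ p = max(0.247, 0.186) = 0.247
q ∨ (s ∨ p) = max(0.841, 0.247) = 0.841
((r ∨ s) ∨ r) ∨ (q ∨ (s ∨ p)) = max(0.541, 0.841) = 0.841
¬(((r ∨ s) ∨ r) ∨ (q ∨ (s ∨ p))) = 1 − 0.841 = 0.159
p ⊙ q = max(0, 0.186 + 0.841 − 1) = max(0, 0.027) = 0.027
¬(p ⊙ q) = 1 − 0.027 = 0.973
¬(((r ∨ s) ∨ r) ∨ (q ∨ (s ∨ p))) ⊙ ¬(p ⊙ q) = max(0, 0.159 + 0.973 − 1) = max(0, 0.132) = 0.132

0.132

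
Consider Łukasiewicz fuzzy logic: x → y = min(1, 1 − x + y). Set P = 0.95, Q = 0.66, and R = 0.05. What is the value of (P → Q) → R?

0.34

P → Q = min(1, 1 − 0.95 + 0.66) = min(1, 0.71) = 0.71
(P → Q) → R = min(1, 1 − 0.71 + 0.05) = min(1, 0.34) = 0.34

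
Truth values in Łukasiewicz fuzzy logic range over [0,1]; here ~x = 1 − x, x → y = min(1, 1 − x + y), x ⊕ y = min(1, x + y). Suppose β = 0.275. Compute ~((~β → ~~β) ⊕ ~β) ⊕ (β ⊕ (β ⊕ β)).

0.825

~β = 1 − 0.275 = 0.725
~~β = 1 − 0.725 = 0.275
~β → ~~β = min(1, 1 − 0.725 + 0.275) = min(1, 0.550) = 0.550
(~β → ~~β) ⊕ ~β = min(1, 0.550 + 0.725) = min(1, 1.275) = 1.000
~((~β → ~~β) ⊕ ~β) = 1 − 1.000 = 0.000
β ⊕ β = min(1, 0.275 + 0.275) = min(1, 0.550) = 0.550
β ⊕ (β ⊕ β) = min(1, 0.275 + 0.550) = min(1, 0.825) = 0.825
~((~β → ~~β) ⊕ ~β) ⊕ (β ⊕ (β ⊕ β)) = min(1, 0.000 + 0.825) = min(1, 0.825) = 0.825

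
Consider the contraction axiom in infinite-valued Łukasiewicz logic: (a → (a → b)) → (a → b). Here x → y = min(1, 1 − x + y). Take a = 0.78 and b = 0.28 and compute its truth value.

0.78

a → b = min(1, 1 − 0.78 + 0.28) = min(1, 0.50) = 0.50
a → (a → b) = min(1, 1 − 0.78 + 0.50) = min(1, 0.72) = 0.72
(a → (a → b)) → (a → b) = min(1, 1 − 0.72 + 0.50) = min(1, 0.78) = 0.78
(The value 0.78 < 1 shows this instance is not satisfied; fails in Ł∞ (the t-norm is not idempotent).)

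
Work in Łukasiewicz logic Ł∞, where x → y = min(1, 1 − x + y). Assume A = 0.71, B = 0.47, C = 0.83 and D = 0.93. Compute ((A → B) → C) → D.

A → B = min(1, 1 − 0.71 + 0.47) = min(1, 0.76) = 0.76
(A → B) → C = min(1, 1 − 0.76 + 0.83) = min(1, 1.07) = 1.00
((A → B) → C) → D = min(1, 1 − 1.00 + 0.93) = min(1, 0.93) = 0.93

0.93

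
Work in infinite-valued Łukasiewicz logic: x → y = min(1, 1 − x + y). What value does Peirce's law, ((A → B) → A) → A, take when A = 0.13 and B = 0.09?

0.96

A → B = min(1, 1 − 0.13 + 0.09) = min(1, 0.96) = 0.96
(A → B) → A = min(1, 1 − 0.96 + 0.13) = min(1, 0.17) = 0.17
((A → B) → A) → A = min(1, 1 − 0.17 + 0.13) = min(1, 0.96) = 0.96
(The value 0.96 < 1 shows this instance is not satisfied; not a Ł∞-tautology in general.)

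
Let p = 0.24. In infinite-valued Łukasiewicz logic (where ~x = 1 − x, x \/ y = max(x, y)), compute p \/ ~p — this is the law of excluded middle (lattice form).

0.76

~p = 1 − 0.24 = 0.76
p \/ ~p = max(0.24, 0.76) = 0.76
(The value 0.76 < 1 shows this instance is not satisfied; not a Ł∞-tautology — its value is max(a, 1−a).)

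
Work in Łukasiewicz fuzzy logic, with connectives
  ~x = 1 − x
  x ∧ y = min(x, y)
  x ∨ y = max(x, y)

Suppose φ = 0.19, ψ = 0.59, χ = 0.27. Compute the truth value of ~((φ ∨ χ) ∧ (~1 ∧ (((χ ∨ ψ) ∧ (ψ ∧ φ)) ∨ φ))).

1.00

φ ∨ χ = max(0.19, 0.27) = 0.27
~1 = 1 − 1.00 = 0.00
χ ∨ ψ = max(0.27, 0.59) = 0.59
ψ ∧ φ = min(0.59, 0.19) = 0.19
(χ ∨ ψ) ∧ (ψ ∧ φ) = min(0.59, 0.19) = 0.19
((χ ∨ ψ) ∧ (ψ ∧ φ)) ∨ φ = max(0.19, 0.19) = 0.19
~1 ∧ (((χ ∨ ψ) ∧ (ψ ∧ φ)) ∨ φ) = min(0.00, 0.19) = 0.00
(φ ∨ χ) ∧ (~1 ∧ (((χ ∨ ψ) ∧ (ψ ∧ φ)) ∨ φ)) = min(0.27, 0.00) = 0.00
~((φ ∨ χ) ∧ (~1 ∧ (((χ ∨ ψ) ∧ (ψ ∧ φ)) ∨ φ))) = 1 − 0.00 = 1.00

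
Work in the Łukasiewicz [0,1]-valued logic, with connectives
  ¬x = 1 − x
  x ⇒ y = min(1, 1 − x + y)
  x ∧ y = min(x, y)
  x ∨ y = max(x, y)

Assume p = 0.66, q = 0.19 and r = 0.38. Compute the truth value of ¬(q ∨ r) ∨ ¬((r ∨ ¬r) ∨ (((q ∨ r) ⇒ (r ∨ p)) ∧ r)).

0.62

q ∨ r = max(0.19, 0.38) = 0.38
¬(q ∨ r) = 1 − 0.38 = 0.62
¬r = 1 − 0.38 = 0.62
r ∨ ¬r = max(0.38, 0.62) = 0.62
r ∨ p = max(0.38, 0.66) = 0.66
(q ∨ r) ⇒ (r ∨ p) = min(1, 1 − 0.38 + 0.66) = min(1, 1.28) = 1.00
((q ∨ r) ⇒ (r ∨ p)) ∧ r = min(1.00, 0.38) = 0.38
(r ∨ ¬r) ∨ (((q ∨ r) ⇒ (r ∨ p)) ∧ r) = max(0.62, 0.38) = 0.62
¬((r ∨ ¬r) ∨ (((q ∨ r) ⇒ (r ∨ p)) ∧ r)) = 1 − 0.62 = 0.38
¬(q ∨ r) ∨ ¬((r ∨ ¬r) ∨ (((q ∨ r) ⇒ (r ∨ p)) ∧ r)) = max(0.62, 0.38) = 0.62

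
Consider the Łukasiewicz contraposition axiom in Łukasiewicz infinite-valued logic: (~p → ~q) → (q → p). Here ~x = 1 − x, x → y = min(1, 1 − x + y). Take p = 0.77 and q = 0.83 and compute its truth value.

1.00

~p = 1 − 0.77 = 0.23
~q = 1 − 0.83 = 0.17
~p → ~q = min(1, 1 − 0.23 + 0.17) = min(1, 0.94) = 0.94
q → p = min(1, 1 − 0.83 + 0.77) = min(1, 0.94) = 0.94
(~p → ~q) → (q → p) = min(1, 1 − 0.94 + 0.94) = min(1, 1.00) = 1.00
(As expected: an axiom of Ł∞, always 1.)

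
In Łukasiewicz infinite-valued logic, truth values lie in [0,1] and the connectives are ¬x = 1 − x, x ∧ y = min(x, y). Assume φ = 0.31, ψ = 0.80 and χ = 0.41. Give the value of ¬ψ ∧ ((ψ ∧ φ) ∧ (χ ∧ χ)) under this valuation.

0.20

¬ψ = 1 − 0.80 = 0.20
ψ ∧ φ = min(0.80, 0.31) = 0.31
χ ∧ χ = min(0.41, 0.41) = 0.41
(ψ ∧ φ) ∧ (χ ∧ χ) = min(0.31, 0.41) = 0.31
¬ψ ∧ ((ψ ∧ φ) ∧ (χ ∧ χ)) = min(0.20, 0.31) = 0.20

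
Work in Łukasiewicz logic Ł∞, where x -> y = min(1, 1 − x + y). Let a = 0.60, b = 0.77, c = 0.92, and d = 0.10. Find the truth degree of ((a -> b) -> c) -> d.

a -> b = min(1, 1 − 0.60 + 0.77) = min(1, 1.17) = 1.00
(a -> b) -> c = min(1, 1 − 1.00 + 0.92) = min(1, 0.92) = 0.92
((a -> b) -> c) -> d = min(1, 1 − 0.92 + 0.10) = min(1, 0.18) = 0.18

0.18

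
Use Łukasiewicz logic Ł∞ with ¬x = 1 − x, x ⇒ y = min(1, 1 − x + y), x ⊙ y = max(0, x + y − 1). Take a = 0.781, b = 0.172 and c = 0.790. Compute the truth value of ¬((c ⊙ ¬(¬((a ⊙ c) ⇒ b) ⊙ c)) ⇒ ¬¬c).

0.000

a ⊙ c = max(0, 0.781 + 0.790 − 1) = max(0, 0.571) = 0.571
(a ⊙ c) ⇒ b = min(1, 1 − 0.571 + 0.172) = min(1, 0.601) = 0.601
¬((a ⊙ c) ⇒ b) = 1 − 0.601 = 0.399
¬((a ⊙ c) ⇒ b) ⊙ c = max(0, 0.399 + 0.790 − 1) = max(0, 0.189) = 0.189
¬(¬((a ⊙ c) ⇒ b) ⊙ c) = 1 − 0.189 = 0.811
c ⊙ ¬(¬((a ⊙ c) ⇒ b) ⊙ c) = max(0, 0.790 + 0.811 − 1) = max(0, 0.601) = 0.601
¬c = 1 − 0.790 = 0.210
¬¬c = 1 − 0.210 = 0.790
(c ⊙ ¬(¬((a ⊙ c) ⇒ b) ⊙ c)) ⇒ ¬¬c = min(1, 1 − 0.601 + 0.790) = min(1, 1.189) = 1.000
¬((c ⊙ ¬(¬((a ⊙ c) ⇒ b) ⊙ c)) ⇒ ¬¬c) = 1 − 1.000 = 0.000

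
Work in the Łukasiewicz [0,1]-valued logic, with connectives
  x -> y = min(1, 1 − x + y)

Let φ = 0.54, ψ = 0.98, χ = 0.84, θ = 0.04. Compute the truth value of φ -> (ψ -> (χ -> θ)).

0.68

χ -> θ = min(1, 1 − 0.84 + 0.04) = min(1, 0.20) = 0.20
ψ -> (χ -> θ) = min(1, 1 − 0.98 + 0.20) = min(1, 0.22) = 0.22
φ -> (ψ -> (χ -> θ)) = min(1, 1 − 0.54 + 0.22) = min(1, 0.68) = 0.68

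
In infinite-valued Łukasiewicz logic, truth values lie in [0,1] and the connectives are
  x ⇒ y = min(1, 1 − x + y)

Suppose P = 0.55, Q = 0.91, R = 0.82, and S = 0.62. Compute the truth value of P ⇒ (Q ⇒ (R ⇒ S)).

R ⇒ S = min(1, 1 − 0.82 + 0.62) = min(1, 0.80) = 0.80
Q ⇒ (R ⇒ S) = min(1, 1 − 0.91 + 0.80) = min(1, 0.89) = 0.89
P ⇒ (Q ⇒ (R ⇒ S)) = min(1, 1 − 0.55 + 0.89) = min(1, 1.34) = 1.00

1.00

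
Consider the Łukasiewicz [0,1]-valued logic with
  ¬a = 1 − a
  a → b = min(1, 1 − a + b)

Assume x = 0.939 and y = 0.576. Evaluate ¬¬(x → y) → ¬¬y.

0.939

x → y = min(1, 1 − 0.939 + 0.576) = min(1, 0.637) = 0.637
¬(x → y) = 1 − 0.637 = 0.363
¬¬(x → y) = 1 − 0.363 = 0.637
¬y = 1 − 0.576 = 0.424
¬¬y = 1 − 0.424 = 0.576
¬¬(x → y) → ¬¬y = min(1, 1 − 0.637 + 0.576) = min(1, 0.939) = 0.939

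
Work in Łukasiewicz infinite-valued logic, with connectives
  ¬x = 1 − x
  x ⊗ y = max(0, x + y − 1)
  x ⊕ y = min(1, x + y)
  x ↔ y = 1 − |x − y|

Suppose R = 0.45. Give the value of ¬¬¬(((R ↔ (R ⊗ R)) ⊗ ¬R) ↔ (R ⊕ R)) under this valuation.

0.80

R ⊗ R = max(0, 0.45 + 0.45 − 1) = max(0, -0.10) = 0.00
R ↔ (R ⊗ R) = 1 − |0.45 − 0.00| = 1 − 0.45 = 0.55
¬R = 1 − 0.45 = 0.55
(R ↔ (R ⊗ R)) ⊗ ¬R = max(0, 0.55 + 0.55 − 1) = max(0, 0.10) = 0.10
R ⊕ R = min(1, 0.45 + 0.45) = min(1, 0.90) = 0.90
((R ↔ (R ⊗ R)) ⊗ ¬R) ↔ (R ⊕ R) = 1 − |0.10 − 0.90| = 1 − 0.80 = 0.20
¬(((R ↔ (R ⊗ R)) ⊗ ¬R) ↔ (R ⊕ R)) = 1 − 0.20 = 0.80
¬¬(((R ↔ (R ⊗ R)) ⊗ ¬R) ↔ (R ⊕ R)) = 1 − 0.80 = 0.20
¬¬¬(((R ↔ (R ⊗ R)) ⊗ ¬R) ↔ (R ⊕ R)) = 1 − 0.20 = 0.80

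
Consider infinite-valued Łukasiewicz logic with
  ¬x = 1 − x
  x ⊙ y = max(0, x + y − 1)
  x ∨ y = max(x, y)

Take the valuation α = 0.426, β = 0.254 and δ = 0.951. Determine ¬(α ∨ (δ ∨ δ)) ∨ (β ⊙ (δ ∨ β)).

δ ∨ δ = max(0.951, 0.951) = 0.951
α ∨ (δ ∨ δ) = max(0.426, 0.951) = 0.951
¬(α ∨ (δ ∨ δ)) = 1 − 0.951 = 0.049
δ ∨ β = max(0.951, 0.254) = 0.951
β ⊙ (δ ∨ β) = max(0, 0.254 + 0.951 − 1) = max(0, 0.205) = 0.205
¬(α ∨ (δ ∨ δ)) ∨ (β ⊙ (δ ∨ β)) = max(0.049, 0.205) = 0.205

0.205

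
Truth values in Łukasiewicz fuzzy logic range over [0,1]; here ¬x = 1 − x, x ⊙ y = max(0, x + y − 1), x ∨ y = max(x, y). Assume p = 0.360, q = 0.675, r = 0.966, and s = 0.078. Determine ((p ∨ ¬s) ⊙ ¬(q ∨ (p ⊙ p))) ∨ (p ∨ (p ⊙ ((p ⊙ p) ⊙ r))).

¬s = 1 − 0.078 = 0.922
p ∨ ¬s = max(0.360, 0.922) = 0.922
p ⊙ p = max(0, 0.360 + 0.360 − 1) = max(0, -0.280) = 0.000
q ∨ (p ⊙ p) = max(0.675, 0.000) = 0.675
¬(q ∨ (p ⊙ p)) = 1 − 0.675 = 0.325
(p ∨ ¬s) ⊙ ¬(q ∨ (p ⊙ p)) = max(0, 0.922 + 0.325 − 1) = max(0, 0.247) = 0.247
(p ⊙ p) ⊙ r = max(0, 0.000 + 0.966 − 1) = max(0, -0.034) = 0.000
p ⊙ ((p ⊙ p) ⊙ r) = max(0, 0.360 + 0.000 − 1) = max(0, -0.640) = 0.000
p ∨ (p ⊙ ((p ⊙ p) ⊙ r)) = max(0.360, 0.000) = 0.360
((p ∨ ¬s) ⊙ ¬(q ∨ (p ⊙ p))) ∨ (p ∨ (p ⊙ ((p ⊙ p) ⊙ r))) = max(0.247, 0.360) = 0.360

0.360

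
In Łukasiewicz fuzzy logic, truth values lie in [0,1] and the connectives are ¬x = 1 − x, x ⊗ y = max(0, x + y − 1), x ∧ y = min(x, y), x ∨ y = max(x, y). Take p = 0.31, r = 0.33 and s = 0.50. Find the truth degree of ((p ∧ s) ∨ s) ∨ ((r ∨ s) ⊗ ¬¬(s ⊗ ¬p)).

0.50

p ∧ s = min(0.31, 0.50) = 0.31
(p ∧ s) ∨ s = max(0.31, 0.50) = 0.50
r ∨ s = max(0.33, 0.50) = 0.50
¬p = 1 − 0.31 = 0.69
s ⊗ ¬p = max(0, 0.50 + 0.69 − 1) = max(0, 0.19) = 0.19
¬(s ⊗ ¬p) = 1 − 0.19 = 0.81
¬¬(s ⊗ ¬p) = 1 − 0.81 = 0.19
(r ∨ s) ⊗ ¬¬(s ⊗ ¬p) = max(0, 0.50 + 0.19 − 1) = max(0, -0.31) = 0.00
((p ∧ s) ∨ s) ∨ ((r ∨ s) ⊗ ¬¬(s ⊗ ¬p)) = max(0.50, 0.00) = 0.50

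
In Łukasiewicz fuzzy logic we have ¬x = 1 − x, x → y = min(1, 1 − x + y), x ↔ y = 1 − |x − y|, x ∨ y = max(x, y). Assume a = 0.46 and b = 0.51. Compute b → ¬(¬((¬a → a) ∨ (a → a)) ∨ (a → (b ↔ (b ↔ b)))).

0.49

¬a = 1 − 0.46 = 0.54
¬a → a = min(1, 1 − 0.54 + 0.46) = min(1, 0.92) = 0.92
a → a = min(1, 1 − 0.46 + 0.46) = min(1, 1.00) = 1.00
(¬a → a) ∨ (a → a) = max(0.92, 1.00) = 1.00
¬((¬a → a) ∨ (a → a)) = 1 − 1.00 = 0.00
b ↔ b = 1 − |0.51 − 0.51| = 1 − 0.00 = 1.00
b ↔ (b ↔ b) = 1 − |0.51 − 1.00| = 1 − 0.49 = 0.51
a → (b ↔ (b ↔ b)) = min(1, 1 − 0.46 + 0.51) = min(1, 1.05) = 1.00
¬((¬a → a) ∨ (a → a)) ∨ (a → (b ↔ (b ↔ b))) = max(0.00, 1.00) = 1.00
¬(¬((¬a → a) ∨ (a → a)) ∨ (a → (b ↔ (b ↔ b)))) = 1 − 1.00 = 0.00
b → ¬(¬((¬a → a) ∨ (a → a)) ∨ (a → (b ↔ (b ↔ b)))) = min(1, 1 − 0.51 + 0.00) = min(1, 0.49) = 0.49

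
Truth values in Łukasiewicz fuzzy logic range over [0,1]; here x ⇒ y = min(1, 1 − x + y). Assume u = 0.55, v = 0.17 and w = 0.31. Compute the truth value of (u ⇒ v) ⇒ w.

u ⇒ v = min(1, 1 − 0.55 + 0.17) = min(1, 0.62) = 0.62
(u ⇒ v) ⇒ w = min(1, 1 − 0.62 + 0.31) = min(1, 0.69) = 0.69

0.69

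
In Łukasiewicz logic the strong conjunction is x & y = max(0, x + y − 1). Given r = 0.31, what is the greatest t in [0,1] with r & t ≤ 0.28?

The residuum of the Łukasiewicz t-norm gives the supremum: min(1, 1 − 0.31 + 0.28).
1 − 0.31 + 0.28 = 0.97, so t = min(1, 0.97) = 0.97.
Check: 0.31 & 0.97 = max(0, 0.28) = 0.28 ≤ 0.28.

0.97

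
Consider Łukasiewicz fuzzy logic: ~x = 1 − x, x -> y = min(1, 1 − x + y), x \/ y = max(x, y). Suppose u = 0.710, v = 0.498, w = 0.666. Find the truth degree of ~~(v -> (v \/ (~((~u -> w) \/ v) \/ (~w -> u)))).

~u = 1 − 0.710 = 0.290
~u -> w = min(1, 1 − 0.290 + 0.666) = min(1, 1.376) = 1.000
(~u -> w) \/ v = max(1.000, 0.498) = 1.000
~((~u -> w) \/ v) = 1 − 1.000 = 0.000
~w = 1 − 0.666 = 0.334
~w -> u = min(1, 1 − 0.334 + 0.710) = min(1, 1.376) = 1.000
~((~u -> w) \/ v) \/ (~w -> u) = max(0.000, 1.000) = 1.000
v \/ (~((~u -> w) \/ v) \/ (~w -> u)) = max(0.498, 1.000) = 1.000
v -> (v \/ (~((~u -> w) \/ v) \/ (~w -> u))) = min(1, 1 − 0.498 + 1.000) = min(1, 1.502) = 1.000
~(v -> (v \/ (~((~u -> w) \/ v) \/ (~w -> u)))) = 1 − 1.000 = 0.000
~~(v -> (v \/ (~((~u -> w) \/ v) \/ (~w -> u)))) = 1 − 0.000 = 1.000

1.000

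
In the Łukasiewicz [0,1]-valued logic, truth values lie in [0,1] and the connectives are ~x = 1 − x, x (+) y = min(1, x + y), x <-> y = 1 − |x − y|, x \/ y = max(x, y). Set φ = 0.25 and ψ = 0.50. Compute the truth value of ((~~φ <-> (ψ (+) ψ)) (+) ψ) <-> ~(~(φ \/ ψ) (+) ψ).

0.25

~φ = 1 − 0.25 = 0.75
~~φ = 1 − 0.75 = 0.25
ψ (+) ψ = min(1, 0.50 + 0.50) = min(1, 1.00) = 1.00
~~φ <-> (ψ (+) ψ) = 1 − |0.25 − 1.00| = 1 − 0.75 = 0.25
(~~φ <-> (ψ (+) ψ)) (+) ψ = min(1, 0.25 + 0.50) = min(1, 0.75) = 0.75
φ \/ ψ = max(0.25, 0.50) = 0.50
~(φ \/ ψ) = 1 − 0.50 = 0.50
~(φ \/ ψ) (+) ψ = min(1, 0.50 + 0.50) = min(1, 1.00) = 1.00
~(~(φ \/ ψ) (+) ψ) = 1 − 1.00 = 0.00
((~~φ <-> (ψ (+) ψ)) (+) ψ) <-> ~(~(φ \/ ψ) (+) ψ) = 1 − |0.75 − 0.00| = 1 − 0.75 = 0.25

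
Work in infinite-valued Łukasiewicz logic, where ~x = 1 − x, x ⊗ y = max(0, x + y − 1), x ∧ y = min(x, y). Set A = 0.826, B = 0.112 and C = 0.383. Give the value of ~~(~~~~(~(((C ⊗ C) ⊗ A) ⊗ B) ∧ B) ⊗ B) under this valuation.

C ⊗ C = max(0, 0.383 + 0.383 − 1) = max(0, -0.234) = 0.000
(C ⊗ C) ⊗ A = max(0, 0.000 + 0.826 − 1) = max(0, -0.174) = 0.000
((C ⊗ C) ⊗ A) ⊗ B = max(0, 0.000 + 0.112 − 1) = max(0, -0.888) = 0.000
~(((C ⊗ C) ⊗ A) ⊗ B) = 1 − 0.000 = 1.000
~(((C ⊗ C) ⊗ A) ⊗ B) ∧ B = min(1.000, 0.112) = 0.112
~(~(((C ⊗ C) ⊗ A) ⊗ B) ∧ B) = 1 − 0.112 = 0.888
~~(~(((C ⊗ C) ⊗ A) ⊗ B) ∧ B) = 1 − 0.888 = 0.112
~~~(~(((C ⊗ C) ⊗ A) ⊗ B) ∧ B) = 1 − 0.112 = 0.888
~~~~(~(((C ⊗ C) ⊗ A) ⊗ B) ∧ B) = 1 − 0.888 = 0.112
~~~~(~(((C ⊗ C) ⊗ A) ⊗ B) ∧ B) ⊗ B = max(0, 0.112 + 0.112 − 1) = max(0, -0.776) = 0.000
~(~~~~(~(((C ⊗ C) ⊗ A) ⊗ B) ∧ B) ⊗ B) = 1 − 0.000 = 1.000
~~(~~~~(~(((C ⊗ C) ⊗ A) ⊗ B) ∧ B) ⊗ B) = 1 − 1.000 = 0.000

0.000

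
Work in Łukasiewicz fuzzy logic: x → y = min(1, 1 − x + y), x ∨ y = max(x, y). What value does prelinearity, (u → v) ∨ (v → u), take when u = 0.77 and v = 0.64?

1.00

u → v = min(1, 1 − 0.77 + 0.64) = min(1, 0.87) = 0.87
v → u = min(1, 1 − 0.64 + 0.77) = min(1, 1.13) = 1.00
(u → v) ∨ (v → u) = max(0.87, 1.00) = 1.00
(As expected: a Ł∞-tautology — holds in every MV-chain.)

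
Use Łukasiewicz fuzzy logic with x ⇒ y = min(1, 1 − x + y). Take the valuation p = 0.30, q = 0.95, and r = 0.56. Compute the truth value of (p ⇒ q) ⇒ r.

0.56

p ⇒ q = min(1, 1 − 0.30 + 0.95) = min(1, 1.65) = 1.00
(p ⇒ q) ⇒ r = min(1, 1 − 1.00 + 0.56) = min(1, 0.56) = 0.56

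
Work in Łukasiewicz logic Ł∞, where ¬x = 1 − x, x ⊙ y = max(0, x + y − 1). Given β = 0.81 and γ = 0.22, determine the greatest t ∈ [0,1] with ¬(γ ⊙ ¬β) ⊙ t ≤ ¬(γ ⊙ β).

¬β = 1 − 0.81 = 0.19
γ ⊙ ¬β = max(0, 0.22 + 0.19 − 1) = max(0, -0.59) = 0.00
¬(γ ⊙ ¬β) = 1 − 0.00 = 1.00
So the left factor is ¬(γ ⊙ ¬β) = 1.00.
γ ⊙ β = max(0, 0.22 + 0.81 − 1) = max(0, 0.03) = 0.03
¬(γ ⊙ β) = 1 − 0.03 = 0.97
So the right-hand bound is ¬(γ ⊙ β) = 0.97.
The residuum of the Łukasiewicz t-norm gives the supremum: min(1, 1 − 1.00 + 0.97).
1 − 1.00 + 0.97 = 0.97, so t = min(1, 0.97) = 0.97.
Check: 1.00 ⊙ 0.97 = max(0, 0.97) = 0.97 ≤ 0.97.

0.97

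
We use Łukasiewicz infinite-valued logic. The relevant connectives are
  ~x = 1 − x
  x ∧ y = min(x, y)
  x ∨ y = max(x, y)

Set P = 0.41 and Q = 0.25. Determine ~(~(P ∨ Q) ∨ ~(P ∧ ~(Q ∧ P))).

0.41

P ∨ Q = max(0.41, 0.25) = 0.41
~(P ∨ Q) = 1 − 0.41 = 0.59
Q ∧ P = min(0.25, 0.41) = 0.25
~(Q ∧ P) = 1 − 0.25 = 0.75
P ∧ ~(Q ∧ P) = min(0.41, 0.75) = 0.41
~(P ∧ ~(Q ∧ P)) = 1 − 0.41 = 0.59
~(P ∨ Q) ∨ ~(P ∧ ~(Q ∧ P)) = max(0.59, 0.59) = 0.59
~(~(P ∨ Q) ∨ ~(P ∧ ~(Q ∧ P))) = 1 − 0.59 = 0.41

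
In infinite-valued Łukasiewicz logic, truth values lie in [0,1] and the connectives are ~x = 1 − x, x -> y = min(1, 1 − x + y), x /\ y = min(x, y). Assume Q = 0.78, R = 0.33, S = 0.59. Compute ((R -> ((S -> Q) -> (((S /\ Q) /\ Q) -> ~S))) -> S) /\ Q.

0.59

S -> Q = min(1, 1 − 0.59 + 0.78) = min(1, 1.19) = 1.00
S /\ Q = min(0.59, 0.78) = 0.59
(S /\ Q) /\ Q = min(0.59, 0.78) = 0.59
~S = 1 − 0.59 = 0.41
((S /\ Q) /\ Q) -> ~S = min(1, 1 − 0.59 + 0.41) = min(1, 0.82) = 0.82
(S -> Q) -> (((S /\ Q) /\ Q) -> ~S) = min(1, 1 − 1.00 + 0.82) = min(1, 0.82) = 0.82
R -> ((S -> Q) -> (((S /\ Q) /\ Q) -> ~S)) = min(1, 1 − 0.33 + 0.82) = min(1, 1.49) = 1.00
(R -> ((S -> Q) -> (((S /\ Q) /\ Q) -> ~S))) -> S = min(1, 1 − 1.00 + 0.59) = min(1, 0.59) = 0.59
((R -> ((S -> Q) -> (((S /\ Q) /\ Q) -> ~S))) -> S) /\ Q = min(0.59, 0.78) = 0.59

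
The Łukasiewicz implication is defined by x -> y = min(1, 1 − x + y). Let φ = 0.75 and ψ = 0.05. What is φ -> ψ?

φ -> ψ = min(1, 1 − 0.75 + 0.05) = min(1, 0.30) = 0.30
For comparison, the Gödel implication (1 if x ≤ y else y) would give 0.05.

0.30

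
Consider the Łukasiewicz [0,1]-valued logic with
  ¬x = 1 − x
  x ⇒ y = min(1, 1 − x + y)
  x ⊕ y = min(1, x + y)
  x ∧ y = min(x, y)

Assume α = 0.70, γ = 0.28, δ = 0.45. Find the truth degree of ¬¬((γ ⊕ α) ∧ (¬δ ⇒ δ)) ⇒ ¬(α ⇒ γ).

γ ⊕ α = min(1, 0.28 + 0.70) = min(1, 0.98) = 0.98
¬δ = 1 − 0.45 = 0.55
¬δ ⇒ δ = min(1, 1 − 0.55 + 0.45) = min(1, 0.90) = 0.90
(γ ⊕ α) ∧ (¬δ ⇒ δ) = min(0.98, 0.90) = 0.90
¬((γ ⊕ α) ∧ (¬δ ⇒ δ)) = 1 − 0.90 = 0.10
¬¬((γ ⊕ α) ∧ (¬δ ⇒ δ)) = 1 − 0.10 = 0.90
α ⇒ γ = min(1, 1 − 0.70 + 0.28) = min(1, 0.58) = 0.58
¬(α ⇒ γ) = 1 − 0.58 = 0.42
¬¬((γ ⊕ α) ∧ (¬δ ⇒ δ)) ⇒ ¬(α ⇒ γ) = min(1, 1 − 0.90 + 0.42) = min(1, 0.52) = 0.52

0.52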